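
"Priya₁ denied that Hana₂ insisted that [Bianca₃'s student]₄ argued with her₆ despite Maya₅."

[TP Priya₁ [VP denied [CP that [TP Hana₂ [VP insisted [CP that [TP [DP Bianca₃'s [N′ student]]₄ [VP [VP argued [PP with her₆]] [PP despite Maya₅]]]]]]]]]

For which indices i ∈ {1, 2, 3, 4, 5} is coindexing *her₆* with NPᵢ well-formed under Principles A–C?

{1, 2, 3, 5}

*her* is a pronoun, so Principle B applies: it must be free in its binding domain.
Binding domain of *her₆*: the embedded TP, whose subject is [Bianca₃'s student]₄.
*Priya₁* c-commands the pronoun but from outside its binding domain, and is not c-commanded by it → coindexation permitted.
*Hana₂* c-commands the pronoun but from outside its binding domain, and is not c-commanded by it → coindexation permitted.
*Bianca₃* and the pronoun do not c-command one another → neither Principle B nor Principle C is at stake; coindexation permitted.
*[Bianca₃'s student]₄* c-commands the pronoun within its binding domain → coindexation would violate Principle B.
*Maya₅* and the pronoun do not c-command one another → neither Principle B nor Principle C is at stake; coindexation permitted.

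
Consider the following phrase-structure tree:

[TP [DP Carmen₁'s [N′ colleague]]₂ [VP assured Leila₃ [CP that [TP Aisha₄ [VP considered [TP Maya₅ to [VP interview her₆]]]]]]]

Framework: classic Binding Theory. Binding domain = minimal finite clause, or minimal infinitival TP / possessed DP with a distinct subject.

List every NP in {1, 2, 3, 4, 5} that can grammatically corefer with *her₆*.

*her* is a pronoun, so Principle B applies: it must be free in its binding domain.
Binding domain of *her₆*: the embedded TP, whose subject is Maya₅.
*Carmen₁* and the pronoun do not c-command one another → neither Principle B nor Principle C is at stake; coindexation permitted.
*[Carmen₁'s colleague]₂* c-commands the pronoun but from outside its binding domain, and is not c-commanded by it → coindexation permitted.
*Leila₃* c-commands the pronoun but from outside its binding domain, and is not c-commanded by it → coindexation permitted.
*Aisha₄* c-commands the pronoun but from outside its binding domain, and is not c-commanded by it → coindexation permitted.
*Maya₅* c-commands the pronoun within its binding domain → coindexation would violate Principle B.

{1, 2, 3, 4}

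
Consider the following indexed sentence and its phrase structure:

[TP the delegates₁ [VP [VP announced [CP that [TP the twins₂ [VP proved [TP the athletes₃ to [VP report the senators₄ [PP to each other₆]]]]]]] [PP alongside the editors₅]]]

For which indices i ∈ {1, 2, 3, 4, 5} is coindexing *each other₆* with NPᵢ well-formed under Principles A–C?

*each other* is an anaphor, so Principle A applies: it must be bound in its binding domain.
Binding domain of *each other₆*: the embedded TP, whose subject is the athletes₃.
*the delegates₁* c-commands the anaphor but is outside its binding domain → cannot satisfy Principle A.
*the twins₂* c-commands the anaphor but is outside its binding domain → cannot satisfy Principle A.
*the athletes₃* c-commands the anaphor within its binding domain → licit binder.
*the senators₄* c-commands the anaphor within its binding domain → licit binder.
*the editors₅* does not c-command the anaphor → cannot bind it.

{3, 4}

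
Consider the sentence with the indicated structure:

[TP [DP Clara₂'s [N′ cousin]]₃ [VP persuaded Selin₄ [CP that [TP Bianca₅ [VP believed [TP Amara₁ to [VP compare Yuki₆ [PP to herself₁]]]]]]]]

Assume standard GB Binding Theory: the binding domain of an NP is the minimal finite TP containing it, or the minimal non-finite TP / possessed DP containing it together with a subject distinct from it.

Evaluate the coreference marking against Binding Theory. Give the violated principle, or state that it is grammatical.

The two coindexed NPs are *Amara₁* and *herself₁*.
*herself₁* is an anaphor; its binding domain is the embedded TP, whose subject is Amara₁. *Amara₁* c-commands it within that domain and shares its index, so Principle A is satisfied.
*Amara₁* is an R-expression; *herself₁* does not c-command it, and no other NP shares its index, so Principle C is satisfied.
All principles are respected.

grammatical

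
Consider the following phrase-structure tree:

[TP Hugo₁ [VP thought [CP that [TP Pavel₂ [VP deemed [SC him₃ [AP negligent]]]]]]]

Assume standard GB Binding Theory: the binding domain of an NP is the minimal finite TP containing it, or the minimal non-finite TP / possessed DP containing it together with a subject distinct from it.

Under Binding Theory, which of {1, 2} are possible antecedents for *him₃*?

{1}

*him* is a pronoun, so Principle B applies: it must be free in its binding domain.
Binding domain of *him₃*: the embedded TP, whose subject is Pavel₂.
*Hugo₁* c-commands the pronoun but from outside its binding domain, and is not c-commanded by it → coindexation permitted.
*Pavel₂* c-commands the pronoun within its binding domain → coindexation would violate Principle B.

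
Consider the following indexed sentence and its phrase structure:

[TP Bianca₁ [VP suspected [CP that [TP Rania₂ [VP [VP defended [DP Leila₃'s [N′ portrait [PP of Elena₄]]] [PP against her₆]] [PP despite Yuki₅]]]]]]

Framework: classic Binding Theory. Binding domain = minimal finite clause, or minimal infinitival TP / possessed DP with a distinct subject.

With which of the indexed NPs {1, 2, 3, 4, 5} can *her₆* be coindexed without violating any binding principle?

{1, 3, 4, 5}

*her* is a pronoun, so Principle B applies: it must be free in its binding domain.
Binding domain of *her₆*: the embedded TP, whose subject is Rania₂.
*Bianca₁* c-commands the pronoun but from outside its binding domain, and is not c-commanded by it → coindexation permitted.
*Rania₂* c-commands the pronoun within its binding domain → coindexation would violate Principle B.
*Leila₃* and the pronoun do not c-command one another → neither Principle B nor Principle C is at stake; coindexation permitted.
*Elena₄* and the pronoun do not c-command one another → neither Principle B nor Principle C is at stake; coindexation permitted.
*Yuki₅* and the pronoun do not c-command one another → neither Principle B nor Principle C is at stake; coindexation permitted.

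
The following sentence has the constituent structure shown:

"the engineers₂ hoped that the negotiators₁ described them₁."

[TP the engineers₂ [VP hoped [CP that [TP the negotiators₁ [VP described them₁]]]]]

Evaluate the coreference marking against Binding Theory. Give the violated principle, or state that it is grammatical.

The two coindexed NPs are *the negotiators₁* and *them₁*.
*them₁* is a pronoun. Its binding domain is the embedded TP, whose subject is the negotiators₁.
*the negotiators₁* c-commands it within that domain and carries the same index.
The pronoun is locally bound → Principle B violation.

Principle B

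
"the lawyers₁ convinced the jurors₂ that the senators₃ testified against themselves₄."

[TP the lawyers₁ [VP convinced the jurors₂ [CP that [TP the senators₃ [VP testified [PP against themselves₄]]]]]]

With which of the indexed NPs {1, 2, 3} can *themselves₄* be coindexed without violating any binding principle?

{3}

*themselves* is an anaphor, so Principle A applies: it must be bound in its binding domain.
Binding domain of *themselves₄*: the embedded TP, whose subject is the senators₃.
*the lawyers₁* c-commands the anaphor but is outside its binding domain → cannot satisfy Principle A.
*the jurors₂* c-commands the anaphor but is outside its binding domain → cannot satisfy Principle A.
*the senators₃* c-commands the anaphor within its binding domain → licit binder.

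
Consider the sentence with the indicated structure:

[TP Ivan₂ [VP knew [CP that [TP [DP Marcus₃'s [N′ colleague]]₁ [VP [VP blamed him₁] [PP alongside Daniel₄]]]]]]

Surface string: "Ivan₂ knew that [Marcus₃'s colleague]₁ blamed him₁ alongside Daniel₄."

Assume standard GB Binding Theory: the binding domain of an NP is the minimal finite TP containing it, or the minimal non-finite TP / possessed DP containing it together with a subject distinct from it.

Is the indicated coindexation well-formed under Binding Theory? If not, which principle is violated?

Principle B

The two coindexed NPs are *[Marcus₃'s colleague]₁* and *him₁*.
*him₁* is a pronoun. Its binding domain is the embedded TP, whose subject is [Marcus₃'s colleague]₁.
*[Marcus₃'s colleague]₁* c-commands it within that domain and carries the same index.
The pronoun is locally bound → Principle B violation.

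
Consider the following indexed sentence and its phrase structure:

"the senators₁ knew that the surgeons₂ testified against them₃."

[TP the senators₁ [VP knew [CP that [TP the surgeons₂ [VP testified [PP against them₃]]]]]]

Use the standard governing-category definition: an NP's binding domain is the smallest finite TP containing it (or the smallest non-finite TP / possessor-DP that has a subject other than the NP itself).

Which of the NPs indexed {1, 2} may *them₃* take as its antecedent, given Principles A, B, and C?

{1}

*them* is a pronoun, so Principle B applies: it must be free in its binding domain.
Binding domain of *them₃*: the embedded TP, whose subject is the surgeons₂.
*the senators₁* c-commands the pronoun but from outside its binding domain, and is not c-commanded by it → coindexation permitted.
*the surgeons₂* c-commands the pronoun within its binding domain → coindexation would violate Principle B.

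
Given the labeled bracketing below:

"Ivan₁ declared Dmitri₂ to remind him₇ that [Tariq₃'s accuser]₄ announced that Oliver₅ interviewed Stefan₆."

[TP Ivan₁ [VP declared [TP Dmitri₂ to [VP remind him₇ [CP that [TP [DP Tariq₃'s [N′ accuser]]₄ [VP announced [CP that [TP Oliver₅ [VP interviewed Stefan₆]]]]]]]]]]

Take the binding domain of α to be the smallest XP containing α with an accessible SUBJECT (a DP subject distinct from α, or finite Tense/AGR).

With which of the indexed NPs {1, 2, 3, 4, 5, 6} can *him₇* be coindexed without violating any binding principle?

*him* is a pronoun, so Principle B applies: it must be free in its binding domain.
Binding domain of *him₇*: the embedded TP, whose subject is Dmitri₂.
*Ivan₁* c-commands the pronoun but from outside its binding domain, and is not c-commanded by it → coindexation permitted.
*Dmitri₂* c-commands the pronoun within its binding domain → coindexation would violate Principle B.
*Tariq₃*: the pronoun c-commands this R-expression → coindexation would violate Principle C on *Tariq₃*.
*[Tariq₃'s accuser]₄*: the pronoun c-commands this R-expression → coindexation would violate Principle C on *[Tariq₃'s accuser]₄*.
*Oliver₅*: the pronoun c-commands this R-expression → coindexation would violate Principle C on *Oliver₅*.
*Stefan₆*: the pronoun c-commands this R-expression → coindexation would violate Principle C on *Stefan₆*.

{1}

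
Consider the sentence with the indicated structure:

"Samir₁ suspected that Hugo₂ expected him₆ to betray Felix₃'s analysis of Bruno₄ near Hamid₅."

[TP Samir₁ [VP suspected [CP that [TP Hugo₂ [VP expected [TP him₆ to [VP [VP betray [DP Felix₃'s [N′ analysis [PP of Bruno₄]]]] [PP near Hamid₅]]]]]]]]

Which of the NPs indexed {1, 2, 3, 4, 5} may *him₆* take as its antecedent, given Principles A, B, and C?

{1}

*him* is a pronoun, so Principle B applies: it must be free in its binding domain.
Binding domain of *him₆*: the embedded TP, whose subject is Hugo₂.
*Samir₁* c-commands the pronoun but from outside its binding domain, and is not c-commanded by it → coindexation permitted.
*Hugo₂* c-commands the pronoun within its binding domain → coindexation would violate Principle B.
*Felix₃*: the pronoun c-commands this R-expression → coindexation would violate Principle C on *Felix₃*.
*Bruno₄*: the pronoun c-commands this R-expression → coindexation would violate Principle C on *Bruno₄*.
*Hamid₅*: the pronoun c-commands this R-expression → coindexation would violate Principle C on *Hamid₅*.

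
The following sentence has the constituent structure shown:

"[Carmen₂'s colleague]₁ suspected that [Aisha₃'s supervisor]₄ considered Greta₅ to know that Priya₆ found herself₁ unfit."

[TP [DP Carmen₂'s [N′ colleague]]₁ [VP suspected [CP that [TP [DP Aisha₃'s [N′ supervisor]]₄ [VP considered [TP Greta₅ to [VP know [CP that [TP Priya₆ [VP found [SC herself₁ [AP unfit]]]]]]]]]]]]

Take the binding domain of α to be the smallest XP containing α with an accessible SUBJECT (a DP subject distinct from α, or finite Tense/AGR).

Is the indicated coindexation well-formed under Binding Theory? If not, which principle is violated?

Principle A

The two coindexed NPs are *[Carmen₂'s colleague]₁* and *herself₁*.
*herself₁* is an anaphor. Principle A requires it to be bound within its binding domain — the embedded TP, whose subject is Priya₆.
Within that domain it is c-commanded by *Priya₆*, which does not share its index.
*[Carmen₂'s colleague]₁* does c-command the anaphor, but from outside its binding domain.
The anaphor is unbound in its domain → Principle A violation.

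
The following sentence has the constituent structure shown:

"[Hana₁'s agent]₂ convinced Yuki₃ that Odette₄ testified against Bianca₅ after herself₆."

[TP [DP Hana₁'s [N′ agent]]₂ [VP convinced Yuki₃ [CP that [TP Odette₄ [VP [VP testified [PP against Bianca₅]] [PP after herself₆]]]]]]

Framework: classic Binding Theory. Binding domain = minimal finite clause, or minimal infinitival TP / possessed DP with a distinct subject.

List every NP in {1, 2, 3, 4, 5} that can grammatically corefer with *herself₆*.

{4}

*herself* is an anaphor, so Principle A applies: it must be bound in its binding domain.
Binding domain of *herself₆*: the embedded TP, whose subject is Odette₄.
*Hana₁* does not c-command the anaphor → cannot bind it.
*[Hana₁'s agent]₂* c-commands the anaphor but is outside its binding domain → cannot satisfy Principle A.
*Yuki₃* c-commands the anaphor but is outside its binding domain → cannot satisfy Principle A.
*Odette₄* c-commands the anaphor within its binding domain → licit binder.
*Bianca₅* does not c-command the anaphor → cannot bind it.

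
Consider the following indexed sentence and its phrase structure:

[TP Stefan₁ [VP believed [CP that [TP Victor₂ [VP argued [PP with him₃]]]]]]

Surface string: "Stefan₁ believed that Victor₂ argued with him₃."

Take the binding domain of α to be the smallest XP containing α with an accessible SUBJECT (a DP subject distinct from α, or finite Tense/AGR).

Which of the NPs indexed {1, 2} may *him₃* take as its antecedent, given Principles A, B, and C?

*him* is a pronoun, so Principle B applies: it must be free in its binding domain.
Binding domain of *him₃*: the embedded TP, whose subject is Victor₂.
*Stefan₁* c-commands the pronoun but from outside its binding domain, and is not c-commanded by it → coindexation permitted.
*Victor₂* c-commands the pronoun within its binding domain → coindexation would violate Principle B.

{1}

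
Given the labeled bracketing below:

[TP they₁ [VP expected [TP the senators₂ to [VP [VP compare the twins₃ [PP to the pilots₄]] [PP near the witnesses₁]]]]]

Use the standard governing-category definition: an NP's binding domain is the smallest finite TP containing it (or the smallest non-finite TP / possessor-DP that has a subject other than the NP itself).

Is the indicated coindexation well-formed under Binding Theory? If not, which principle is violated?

The two coindexed NPs are *they₁* and *the witnesses₁*.
*the witnesses₁* is an R-expression. Principle C requires it to be free everywhere.
*they₁* c-commands it and carries the same index.
The R-expression is bound → Principle C violation.

Principle C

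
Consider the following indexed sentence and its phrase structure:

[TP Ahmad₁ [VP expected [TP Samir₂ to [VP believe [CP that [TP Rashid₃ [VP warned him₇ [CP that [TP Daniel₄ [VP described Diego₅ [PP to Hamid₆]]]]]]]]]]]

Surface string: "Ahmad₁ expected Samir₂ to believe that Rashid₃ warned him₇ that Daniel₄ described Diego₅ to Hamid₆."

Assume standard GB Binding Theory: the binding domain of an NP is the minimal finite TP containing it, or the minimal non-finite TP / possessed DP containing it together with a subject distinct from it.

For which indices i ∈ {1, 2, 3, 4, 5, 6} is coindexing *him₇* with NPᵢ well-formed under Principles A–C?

*him* is a pronoun, so Principle B applies: it must be free in its binding domain.
Binding domain of *him₇*: the embedded TP, whose subject is Rashid₃.
*Ahmad₁* c-commands the pronoun but from outside its binding domain, and is not c-commanded by it → coindexation permitted.
*Samir₂* c-commands the pronoun but from outside its binding domain, and is not c-commanded by it → coindexation permitted.
*Rashid₃* c-commands the pronoun within its binding domain → coindexation would violate Principle B.
*Daniel₄*: the pronoun c-commands this R-expression → coindexation would violate Principle C on *Daniel₄*.
*Diego₅*: the pronoun c-commands this R-expression → coindexation would violate Principle C on *Diego₅*.
*Hamid₆*: the pronoun c-commands this R-expression → coindexation would violate Principle C on *Hamid₆*.

{1, 2}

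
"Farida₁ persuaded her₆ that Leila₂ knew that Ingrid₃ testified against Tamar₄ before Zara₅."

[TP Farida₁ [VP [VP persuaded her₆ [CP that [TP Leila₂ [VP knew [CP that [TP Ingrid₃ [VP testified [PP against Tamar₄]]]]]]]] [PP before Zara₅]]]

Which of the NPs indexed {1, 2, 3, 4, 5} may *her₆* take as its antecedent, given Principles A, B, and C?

{5}

*her* is a pronoun, so Principle B applies: it must be free in its binding domain.
Binding domain of *her₆*: the matrix TP, whose subject is Farida₁.
*Farida₁* c-commands the pronoun within its binding domain → coindexation would violate Principle B.
*Leila₂*: the pronoun c-commands this R-expression → coindexation would violate Principle C on *Leila₂*.
*Ingrid₃*: the pronoun c-commands this R-expression → coindexation would violate Principle C on *Ingrid₃*.
*Tamar₄*: the pronoun c-commands this R-expression → coindexation would violate Principle C on *Tamar₄*.
*Zara₅* and the pronoun do not c-command one another → neither Principle B nor Principle C is at stake; coindexation permitted.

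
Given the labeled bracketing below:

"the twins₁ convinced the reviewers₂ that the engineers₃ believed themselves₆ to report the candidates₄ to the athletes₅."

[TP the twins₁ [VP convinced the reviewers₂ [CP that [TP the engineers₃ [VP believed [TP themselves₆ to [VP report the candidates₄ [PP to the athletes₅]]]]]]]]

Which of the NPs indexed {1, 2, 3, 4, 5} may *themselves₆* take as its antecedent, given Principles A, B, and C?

{3}

*themselves* is an anaphor, so Principle A applies: it must be bound in its binding domain.
Binding domain of *themselves₆*: the embedded TP, whose subject is the engineers₃.
*the twins₁* c-commands the anaphor but is outside its binding domain → cannot satisfy Principle A.
*the reviewers₂* c-commands the anaphor but is outside its binding domain → cannot satisfy Principle A.
*the engineers₃* c-commands the anaphor within its binding domain → licit binder.
*the candidates₄* does not c-command the anaphor → cannot bind it.
*the athletes₅* does not c-command the anaphor → cannot bind it.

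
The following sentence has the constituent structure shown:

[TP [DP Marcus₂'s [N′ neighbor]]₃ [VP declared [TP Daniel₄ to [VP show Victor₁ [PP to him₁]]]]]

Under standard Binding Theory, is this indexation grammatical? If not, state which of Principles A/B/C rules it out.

Principle B

The two coindexed NPs are *Victor₁* and *him₁*.
*him₁* is a pronoun. Its binding domain is the embedded TP, whose subject is Daniel₄.
*Victor₁* c-commands it within that domain and carries the same index.
The pronoun is locally bound → Principle B violation.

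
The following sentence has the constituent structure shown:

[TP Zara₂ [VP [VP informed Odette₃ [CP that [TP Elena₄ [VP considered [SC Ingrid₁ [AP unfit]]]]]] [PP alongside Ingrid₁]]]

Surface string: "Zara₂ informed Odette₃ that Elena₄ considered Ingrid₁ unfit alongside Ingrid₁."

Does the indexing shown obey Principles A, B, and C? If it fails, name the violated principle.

grammatical

The two coindexed NPs are *Ingrid₁* and *Ingrid₁*.
*Ingrid₁* is an R-expression; no coindexed NP c-commands it, so Principle C holds.
*Ingrid₁* is an R-expression; *Ingrid₁* does not c-command it, and no other NP shares its index, so Principle C is satisfied.
All principles are respected.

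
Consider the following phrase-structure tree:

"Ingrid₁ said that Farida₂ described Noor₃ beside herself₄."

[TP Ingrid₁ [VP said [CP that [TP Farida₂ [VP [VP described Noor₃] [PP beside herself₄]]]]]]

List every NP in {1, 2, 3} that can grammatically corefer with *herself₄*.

{2}

*herself* is an anaphor, so Principle A applies: it must be bound in its binding domain.
Binding domain of *herself₄*: the embedded TP, whose subject is Farida₂.
*Ingrid₁* c-commands the anaphor but is outside its binding domain → cannot satisfy Principle A.
*Farida₂* c-commands the anaphor within its binding domain → licit binder.
*Noor₃* does not c-command the anaphor → cannot bind it.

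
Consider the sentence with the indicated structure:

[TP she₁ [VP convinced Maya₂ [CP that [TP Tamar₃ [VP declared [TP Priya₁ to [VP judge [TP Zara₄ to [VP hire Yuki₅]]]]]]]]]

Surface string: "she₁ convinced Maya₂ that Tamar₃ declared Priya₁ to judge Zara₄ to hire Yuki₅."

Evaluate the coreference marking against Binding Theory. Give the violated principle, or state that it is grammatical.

The two coindexed NPs are *she₁* and *Priya₁*.
*Priya₁* is an R-expression. Principle C requires it to be free everywhere.
*she₁* c-commands it and carries the same index.
The R-expression is bound → Principle C violation.

Principle C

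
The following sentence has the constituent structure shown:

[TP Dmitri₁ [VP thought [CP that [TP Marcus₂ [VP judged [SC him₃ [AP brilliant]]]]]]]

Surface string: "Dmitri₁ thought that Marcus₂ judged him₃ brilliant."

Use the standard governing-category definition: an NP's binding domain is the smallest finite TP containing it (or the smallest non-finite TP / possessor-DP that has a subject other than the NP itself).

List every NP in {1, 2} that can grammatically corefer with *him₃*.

*him* is a pronoun, so Principle B applies: it must be free in its binding domain.
Binding domain of *him₃*: the embedded TP, whose subject is Marcus₂.
*Dmitri₁* c-commands the pronoun but from outside its binding domain, and is not c-commanded by it → coindexation permitted.
*Marcus₂* c-commands the pronoun within its binding domain → coindexation would violate Principle B.

{1}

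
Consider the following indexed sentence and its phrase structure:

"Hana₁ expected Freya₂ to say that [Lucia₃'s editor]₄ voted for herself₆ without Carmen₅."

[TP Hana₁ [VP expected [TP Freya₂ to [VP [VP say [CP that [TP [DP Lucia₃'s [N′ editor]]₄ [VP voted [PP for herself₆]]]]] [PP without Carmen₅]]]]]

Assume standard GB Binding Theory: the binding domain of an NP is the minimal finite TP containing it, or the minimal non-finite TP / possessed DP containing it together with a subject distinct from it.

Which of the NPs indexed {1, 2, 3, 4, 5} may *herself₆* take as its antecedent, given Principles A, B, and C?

{4}

*herself* is an anaphor, so Principle A applies: it must be bound in its binding domain.
Binding domain of *herself₆*: the embedded TP, whose subject is [Lucia₃'s editor]₄.
*Hana₁* c-commands the anaphor but is outside its binding domain → cannot satisfy Principle A.
*Freya₂* c-commands the anaphor but is outside its binding domain → cannot satisfy Principle A.
*Lucia₃* does not c-command the anaphor → cannot bind it.
*[Lucia₃'s editor]₄* c-commands the anaphor within its binding domain → licit binder.
*Carmen₅* does not c-command the anaphor → cannot bind it.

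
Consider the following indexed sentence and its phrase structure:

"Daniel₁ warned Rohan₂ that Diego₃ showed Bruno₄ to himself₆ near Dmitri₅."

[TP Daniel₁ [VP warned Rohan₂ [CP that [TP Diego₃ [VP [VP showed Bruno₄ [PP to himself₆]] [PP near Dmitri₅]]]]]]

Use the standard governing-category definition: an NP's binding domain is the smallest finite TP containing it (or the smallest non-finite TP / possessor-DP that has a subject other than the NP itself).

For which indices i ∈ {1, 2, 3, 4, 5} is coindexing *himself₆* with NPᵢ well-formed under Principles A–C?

*himself* is an anaphor, so Principle A applies: it must be bound in its binding domain.
Binding domain of *himself₆*: the embedded TP, whose subject is Diego₃.
*Daniel₁* c-commands the anaphor but is outside its binding domain → cannot satisfy Principle A.
*Rohan₂* c-commands the anaphor but is outside its binding domain → cannot satisfy Principle A.
*Diego₃* c-commands the anaphor within its binding domain → licit binder.
*Bruno₄* c-commands the anaphor within its binding domain → licit binder.
*Dmitri₅* does not c-command the anaphor → cannot bind it.

{3, 4}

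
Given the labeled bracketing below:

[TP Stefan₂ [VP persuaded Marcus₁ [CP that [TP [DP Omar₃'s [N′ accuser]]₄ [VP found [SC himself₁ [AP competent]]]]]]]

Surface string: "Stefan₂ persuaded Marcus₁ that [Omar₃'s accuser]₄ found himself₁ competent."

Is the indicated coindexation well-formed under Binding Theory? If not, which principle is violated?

The two coindexed NPs are *Marcus₁* and *himself₁*.
*himself₁* is an anaphor. Principle A requires it to be bound within its binding domain — the embedded TP, whose subject is [Omar₃'s accuser]₄.
Within that domain it is c-commanded by *[Omar₃'s accuser]₄*, which does not share its index.
*Marcus₁* does c-command the anaphor, but from outside its binding domain.
The anaphor is unbound in its domain → Principle A violation.

Principle A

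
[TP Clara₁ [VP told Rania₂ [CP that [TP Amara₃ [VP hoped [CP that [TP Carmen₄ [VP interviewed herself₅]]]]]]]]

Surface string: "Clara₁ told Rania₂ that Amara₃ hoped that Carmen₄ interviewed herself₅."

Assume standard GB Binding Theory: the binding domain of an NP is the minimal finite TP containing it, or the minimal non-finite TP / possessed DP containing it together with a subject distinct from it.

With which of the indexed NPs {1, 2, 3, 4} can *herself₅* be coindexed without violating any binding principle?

*herself* is an anaphor, so Principle A applies: it must be bound in its binding domain.
Binding domain of *herself₅*: the embedded TP, whose subject is Carmen₄.
*Clara₁* c-commands the anaphor but is outside its binding domain → cannot satisfy Principle A.
*Rania₂* c-commands the anaphor but is outside its binding domain → cannot satisfy Principle A.
*Amara₃* c-commands the anaphor but is outside its binding domain → cannot satisfy Principle A.
*Carmen₄* c-commands the anaphor within its binding domain → licit binder.

{4}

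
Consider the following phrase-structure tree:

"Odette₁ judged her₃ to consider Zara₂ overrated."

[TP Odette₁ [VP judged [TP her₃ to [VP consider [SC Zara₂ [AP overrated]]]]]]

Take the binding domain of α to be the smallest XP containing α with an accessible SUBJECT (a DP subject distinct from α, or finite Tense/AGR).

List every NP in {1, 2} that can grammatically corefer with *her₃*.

*her* is a pronoun, so Principle B applies: it must be free in its binding domain.
Binding domain of *her₃*: the matrix TP, whose subject is Odette₁.
*Odette₁* c-commands the pronoun within its binding domain → coindexation would violate Principle B.
*Zara₂*: the pronoun c-commands this R-expression → coindexation would violate Principle C on *Zara₂*.

none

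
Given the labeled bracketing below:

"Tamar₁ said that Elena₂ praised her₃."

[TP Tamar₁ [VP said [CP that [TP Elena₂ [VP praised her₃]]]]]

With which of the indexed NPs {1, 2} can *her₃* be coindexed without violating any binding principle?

*her* is a pronoun, so Principle B applies: it must be free in its binding domain.
Binding domain of *her₃*: the embedded TP, whose subject is Elena₂.
*Tamar₁* c-commands the pronoun but from outside its binding domain, and is not c-commanded by it → coindexation permitted.
*Elena₂* c-commands the pronoun within its binding domain → coindexation would violate Principle B.

{1}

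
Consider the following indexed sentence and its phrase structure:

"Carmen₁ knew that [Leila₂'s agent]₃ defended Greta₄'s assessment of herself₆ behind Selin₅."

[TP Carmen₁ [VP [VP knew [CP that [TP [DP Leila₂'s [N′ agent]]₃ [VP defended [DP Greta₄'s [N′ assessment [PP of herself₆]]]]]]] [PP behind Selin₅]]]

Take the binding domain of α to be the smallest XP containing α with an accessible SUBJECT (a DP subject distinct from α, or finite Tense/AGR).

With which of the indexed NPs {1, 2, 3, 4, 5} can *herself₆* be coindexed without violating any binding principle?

{4}

*herself* is an anaphor, so Principle A applies: it must be bound in its binding domain.
Binding domain of *herself₆*: the possessed DP, whose subject is Greta₄.
*Carmen₁* c-commands the anaphor but is outside its binding domain → cannot satisfy Principle A.
*Leila₂* does not c-command the anaphor → cannot bind it.
*[Leila₂'s agent]₃* c-commands the anaphor but is outside its binding domain → cannot satisfy Principle A.
*Greta₄* c-commands the anaphor within its binding domain → licit binder.
*Selin₅* does not c-command the anaphor → cannot bind it.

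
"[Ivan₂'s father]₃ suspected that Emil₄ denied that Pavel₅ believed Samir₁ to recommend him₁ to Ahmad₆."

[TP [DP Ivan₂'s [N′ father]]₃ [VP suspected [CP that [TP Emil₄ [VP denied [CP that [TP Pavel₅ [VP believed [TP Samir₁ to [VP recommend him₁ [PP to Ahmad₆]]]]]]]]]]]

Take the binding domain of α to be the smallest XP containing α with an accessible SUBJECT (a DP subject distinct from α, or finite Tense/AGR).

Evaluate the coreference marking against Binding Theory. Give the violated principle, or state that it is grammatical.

Principle B

The two coindexed NPs are *Samir₁* and *him₁*.
*him₁* is a pronoun. Its binding domain is the embedded TP, whose subject is Samir₁.
*Samir₁* c-commands it within that domain and carries the same index.
The pronoun is locally bound → Principle B violation.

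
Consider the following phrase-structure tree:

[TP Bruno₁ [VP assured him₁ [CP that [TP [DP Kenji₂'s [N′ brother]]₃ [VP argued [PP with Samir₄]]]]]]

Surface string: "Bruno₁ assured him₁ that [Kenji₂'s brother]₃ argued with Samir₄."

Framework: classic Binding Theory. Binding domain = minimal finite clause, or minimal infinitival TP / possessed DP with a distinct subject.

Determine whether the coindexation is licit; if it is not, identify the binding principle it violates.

The two coindexed NPs are *Bruno₁* and *him₁*.
*him₁* is a pronoun. Its binding domain is the matrix TP, whose subject is Bruno₁.
*Bruno₁* c-commands it within that domain and carries the same index.
The pronoun is locally bound → Principle B violation.

Principle B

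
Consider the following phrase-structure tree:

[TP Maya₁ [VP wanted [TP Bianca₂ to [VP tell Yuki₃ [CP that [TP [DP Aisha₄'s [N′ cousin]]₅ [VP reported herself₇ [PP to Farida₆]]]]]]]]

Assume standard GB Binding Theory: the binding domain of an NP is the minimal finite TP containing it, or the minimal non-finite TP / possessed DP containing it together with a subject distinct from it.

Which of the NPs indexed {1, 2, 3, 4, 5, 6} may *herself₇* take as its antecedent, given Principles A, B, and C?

{5}

*herself* is an anaphor, so Principle A applies: it must be bound in its binding domain.
Binding domain of *herself₇*: the embedded TP, whose subject is [Aisha₄'s cousin]₅.
*Maya₁* c-commands the anaphor but is outside its binding domain → cannot satisfy Principle A.
*Bianca₂* c-commands the anaphor but is outside its binding domain → cannot satisfy Principle A.
*Yuki₃* c-commands the anaphor but is outside its binding domain → cannot satisfy Principle A.
*Aisha₄* does not c-command the anaphor → cannot bind it.
*[Aisha₄'s cousin]₅* c-commands the anaphor within its binding domain → licit binder.
*Farida₆* does not c-command the anaphor → cannot bind it.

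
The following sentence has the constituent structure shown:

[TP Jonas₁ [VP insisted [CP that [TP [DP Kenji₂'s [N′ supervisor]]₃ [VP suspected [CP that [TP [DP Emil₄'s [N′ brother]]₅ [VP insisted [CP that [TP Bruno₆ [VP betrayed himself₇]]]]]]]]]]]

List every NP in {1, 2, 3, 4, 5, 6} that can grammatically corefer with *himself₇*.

*himself* is an anaphor, so Principle A applies: it must be bound in its binding domain.
Binding domain of *himself₇*: the embedded TP, whose subject is Bruno₆.
*Jonas₁* c-commands the anaphor but is outside its binding domain → cannot satisfy Principle A.
*Kenji₂* does not c-command the anaphor → cannot bind it.
*[Kenji₂'s supervisor]₃* c-commands the anaphor but is outside its binding domain → cannot satisfy Principle A.
*Emil₄* does not c-command the anaphor → cannot bind it.
*[Emil₄'s brother]₅* c-commands the anaphor but is outside its binding domain → cannot satisfy Principle A.
*Bruno₆* c-commands the anaphor within its binding domain → licit binder.

{6}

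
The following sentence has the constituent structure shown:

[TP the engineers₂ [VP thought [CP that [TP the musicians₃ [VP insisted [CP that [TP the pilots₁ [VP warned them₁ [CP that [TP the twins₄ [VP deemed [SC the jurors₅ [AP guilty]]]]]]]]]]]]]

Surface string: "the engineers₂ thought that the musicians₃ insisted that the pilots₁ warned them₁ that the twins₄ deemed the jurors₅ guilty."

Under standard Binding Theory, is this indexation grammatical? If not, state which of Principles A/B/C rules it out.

The two coindexed NPs are *the pilots₁* and *them₁*.
*them₁* is a pronoun. Its binding domain is the embedded TP, whose subject is the pilots₁.
*the pilots₁* c-commands it within that domain and carries the same index.
The pronoun is locally bound → Principle B violation.

Principle B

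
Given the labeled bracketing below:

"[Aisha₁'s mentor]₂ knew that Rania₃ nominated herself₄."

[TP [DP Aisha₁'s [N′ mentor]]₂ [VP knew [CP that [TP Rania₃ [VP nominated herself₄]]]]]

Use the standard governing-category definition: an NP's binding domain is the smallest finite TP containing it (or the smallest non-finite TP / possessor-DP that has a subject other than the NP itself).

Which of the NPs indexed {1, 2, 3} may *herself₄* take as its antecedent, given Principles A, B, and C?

*herself* is an anaphor, so Principle A applies: it must be bound in its binding domain.
Binding domain of *herself₄*: the embedded TP, whose subject is Rania₃.
*Aisha₁* does not c-command the anaphor → cannot bind it.
*[Aisha₁'s mentor]₂* c-commands the anaphor but is outside its binding domain → cannot satisfy Principle A.
*Rania₃* c-commands the anaphor within its binding domain → licit binder.

{3}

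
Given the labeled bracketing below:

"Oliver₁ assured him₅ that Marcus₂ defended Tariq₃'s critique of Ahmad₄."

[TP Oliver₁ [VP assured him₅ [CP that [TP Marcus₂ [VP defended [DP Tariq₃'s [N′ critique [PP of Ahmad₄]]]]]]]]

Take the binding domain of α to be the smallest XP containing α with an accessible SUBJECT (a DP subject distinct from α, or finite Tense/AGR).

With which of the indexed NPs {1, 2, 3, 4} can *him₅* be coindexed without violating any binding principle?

*him* is a pronoun, so Principle B applies: it must be free in its binding domain.
Binding domain of *him₅*: the matrix TP, whose subject is Oliver₁.
*Oliver₁* c-commands the pronoun within its binding domain → coindexation would violate Principle B.
*Marcus₂*: the pronoun c-commands this R-expression → coindexation would violate Principle C on *Marcus₂*.
*Tariq₃*: the pronoun c-commands this R-expression → coindexation would violate Principle C on *Tariq₃*.
*Ahmad₄*: the pronoun c-commands this R-expression → coindexation would violate Principle C on *Ahmad₄*.

none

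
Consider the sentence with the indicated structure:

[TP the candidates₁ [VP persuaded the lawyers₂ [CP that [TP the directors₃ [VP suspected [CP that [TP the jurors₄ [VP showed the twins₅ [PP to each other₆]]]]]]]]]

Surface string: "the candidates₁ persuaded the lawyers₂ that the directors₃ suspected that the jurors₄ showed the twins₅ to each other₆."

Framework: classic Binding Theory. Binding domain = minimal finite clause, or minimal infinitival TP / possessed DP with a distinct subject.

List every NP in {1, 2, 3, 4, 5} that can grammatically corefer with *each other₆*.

*each other* is an anaphor, so Principle A applies: it must be bound in its binding domain.
Binding domain of *each other₆*: the embedded TP, whose subject is the jurors₄.
*the candidates₁* c-commands the anaphor but is outside its binding domain → cannot satisfy Principle A.
*the lawyers₂* c-commands the anaphor but is outside its binding domain → cannot satisfy Principle A.
*the directors₃* c-commands the anaphor but is outside its binding domain → cannot satisfy Principle A.
*the jurors₄* c-commands the anaphor within its binding domain → licit binder.
*the twins₅* c-commands the anaphor within its binding domain → licit binder.

{4, 5}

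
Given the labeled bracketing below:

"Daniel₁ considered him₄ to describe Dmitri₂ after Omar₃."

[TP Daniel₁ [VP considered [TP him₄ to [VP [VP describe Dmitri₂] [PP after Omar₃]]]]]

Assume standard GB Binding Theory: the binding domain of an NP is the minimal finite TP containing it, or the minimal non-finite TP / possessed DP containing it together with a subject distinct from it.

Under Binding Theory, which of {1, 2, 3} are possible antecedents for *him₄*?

*him* is a pronoun, so Principle B applies: it must be free in its binding domain.
Binding domain of *him₄*: the matrix TP, whose subject is Daniel₁.
*Daniel₁* c-commands the pronoun within its binding domain → coindexation would violate Principle B.
*Dmitri₂*: the pronoun c-commands this R-expression → coindexation would violate Principle C on *Dmitri₂*.
*Omar₃*: the pronoun c-commands this R-expression → coindexation would violate Principle C on *Omar₃*.

none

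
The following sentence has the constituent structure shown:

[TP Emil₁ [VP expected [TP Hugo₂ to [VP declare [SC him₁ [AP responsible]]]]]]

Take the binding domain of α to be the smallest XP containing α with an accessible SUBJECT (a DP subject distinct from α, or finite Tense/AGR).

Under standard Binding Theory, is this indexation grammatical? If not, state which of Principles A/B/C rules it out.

The two coindexed NPs are *Emil₁* and *him₁*.
*him₁* is a pronoun; its binding domain is the embedded TP, whose subject is Hugo₂. Within that domain it is c-commanded only by *Hugo₂*, which carries a different index — the pronoun is free locally, so Principle B holds.
*Emil₁* is an R-expression; *him₁* does not c-command it, and no other NP shares its index, so Principle C is satisfied.
All principles are respected.

grammatical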